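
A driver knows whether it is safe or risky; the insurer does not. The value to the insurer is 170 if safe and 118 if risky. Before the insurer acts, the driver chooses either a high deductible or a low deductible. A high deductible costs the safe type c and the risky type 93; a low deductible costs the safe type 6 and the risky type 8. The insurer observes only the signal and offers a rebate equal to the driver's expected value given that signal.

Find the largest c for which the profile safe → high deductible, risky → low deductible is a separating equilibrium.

58

Under separation: high deductible → safe (pays 170); low deductible → risky (pays 118).
Risky: 118 − 8 = 110 ≥ 170 − 93 = 77. Holds regardless of c. ✓
Safe: 170 − c ≥ 118 − 6, so c ≤ 170 − 112 = 58.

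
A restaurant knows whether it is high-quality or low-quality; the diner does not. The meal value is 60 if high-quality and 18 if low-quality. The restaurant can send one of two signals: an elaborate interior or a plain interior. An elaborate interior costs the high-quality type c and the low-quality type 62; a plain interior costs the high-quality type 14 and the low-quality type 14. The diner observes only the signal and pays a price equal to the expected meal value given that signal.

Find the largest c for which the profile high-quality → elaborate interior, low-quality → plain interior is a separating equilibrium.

Under separation: elaborate interior → high-quality (pays 60); plain interior → low-quality (pays 18).
Low-quality: 18 − 14 = 4 ≥ 60 − 62 = -2. Holds regardless of c. ✓
High-quality: 60 − c ≥ 18 − 14, so c ≤ 60 − 4 = 56.

56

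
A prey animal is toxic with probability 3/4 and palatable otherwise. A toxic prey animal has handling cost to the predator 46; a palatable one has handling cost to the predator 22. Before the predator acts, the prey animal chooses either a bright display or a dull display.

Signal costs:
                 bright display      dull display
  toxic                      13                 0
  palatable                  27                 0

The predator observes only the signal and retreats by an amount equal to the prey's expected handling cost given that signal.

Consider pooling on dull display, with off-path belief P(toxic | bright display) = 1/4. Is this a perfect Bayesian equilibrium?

At the pooled signal (dull display) the predator holds the prior 3/4 and pays 3/4·46 + 1/4·22 = 40. Off-path (bright display) belief 1/4 gives 1/4·46 + 3/4·22 = 28.
Toxic: dull display gives 40 − 0 = 40; bright display gives 28 − 13 = 15. Stays. ✓
Palatable: dull display gives 40 − 0 = 40; bright display gives 28 − 27 = 1. Stays. ✓

Yes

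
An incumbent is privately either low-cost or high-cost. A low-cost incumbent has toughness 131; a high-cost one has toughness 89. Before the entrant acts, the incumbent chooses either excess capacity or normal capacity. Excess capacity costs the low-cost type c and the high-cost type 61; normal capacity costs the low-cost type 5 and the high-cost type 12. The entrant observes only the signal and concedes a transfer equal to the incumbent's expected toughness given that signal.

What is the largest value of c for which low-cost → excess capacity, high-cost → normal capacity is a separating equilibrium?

47

Under separation: excess capacity → low-cost (pays 131); normal capacity → high-cost (pays 89).
High-cost: 89 − 12 = 77 ≥ 131 − 61 = 70. Holds regardless of c. ✓
Low-cost: 131 − c ≥ 89 − 5, so c ≤ 131 − 84 = 47.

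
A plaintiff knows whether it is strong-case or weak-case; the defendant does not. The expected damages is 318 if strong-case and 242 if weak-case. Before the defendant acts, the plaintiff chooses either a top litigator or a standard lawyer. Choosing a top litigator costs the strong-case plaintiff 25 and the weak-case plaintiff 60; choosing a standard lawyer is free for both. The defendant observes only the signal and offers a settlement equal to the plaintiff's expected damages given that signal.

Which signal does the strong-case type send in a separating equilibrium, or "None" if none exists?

Try strong-case → top litigator, weak-case → standard lawyer:
  Under separation the defendant infers type exactly: top litigator → strong-case (pays 318), standard lawyer → weak-case (pays 242).
  Strong-case: top litigator gives 318 − 25 = 293; standard lawyer gives 242 − 0 = 242. No deviation. ✓
  Weak-case: standard lawyer gives 242 − 0 = 242; top litigator gives 318 − 60 = 258. Would deviate. ✗
Try strong-case → standard lawyer, weak-case → top litigator:
  Under separation the defendant infers type exactly: standard lawyer → strong-case (pays 318), top litigator → weak-case (pays 242).
  Strong-case: standard lawyer gives 318 − 0 = 318; top litigator gives 242 − 25 = 217. No deviation. ✓
  Weak-case: top litigator gives 242 − 60 = 182; standard lawyer gives 318 − 0 = 318. Would deviate. ✗
Neither assignment is incentive-compatible.

None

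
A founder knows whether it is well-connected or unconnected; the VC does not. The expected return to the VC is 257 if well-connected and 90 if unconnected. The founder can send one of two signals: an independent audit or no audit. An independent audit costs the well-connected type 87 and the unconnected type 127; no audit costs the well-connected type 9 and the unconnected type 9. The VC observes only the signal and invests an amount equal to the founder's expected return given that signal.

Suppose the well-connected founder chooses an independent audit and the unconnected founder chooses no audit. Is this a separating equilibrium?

If types separate, audit earns payment 257 and no audit earns 90.
Well-connected: audit gives 257 − 87 = 170; no audit gives 90 − 9 = 81. No deviation. ✓
Unconnected: no audit gives 90 − 9 = 81; audit gives 257 − 127 = 130. Would deviate. ✗

No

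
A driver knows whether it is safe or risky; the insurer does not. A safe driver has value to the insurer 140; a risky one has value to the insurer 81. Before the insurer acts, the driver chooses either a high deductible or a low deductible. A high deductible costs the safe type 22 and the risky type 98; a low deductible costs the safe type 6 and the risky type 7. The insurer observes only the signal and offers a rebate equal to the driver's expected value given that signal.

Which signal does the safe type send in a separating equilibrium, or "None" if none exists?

Try safe → high deductible, risky → low deductible:
  Under separation the insurer infers type exactly: high deductible → safe (pays 140), low deductible → risky (pays 81).
  Safe: high deductible gives 140 − 22 = 118; low deductible gives 81 − 6 = 75. No deviation. ✓
  Risky: low deductible gives 81 − 7 = 74; high deductible gives 140 − 98 = 42. No deviation. ✓
Both hold — the safe type sends high deductible.

high deductible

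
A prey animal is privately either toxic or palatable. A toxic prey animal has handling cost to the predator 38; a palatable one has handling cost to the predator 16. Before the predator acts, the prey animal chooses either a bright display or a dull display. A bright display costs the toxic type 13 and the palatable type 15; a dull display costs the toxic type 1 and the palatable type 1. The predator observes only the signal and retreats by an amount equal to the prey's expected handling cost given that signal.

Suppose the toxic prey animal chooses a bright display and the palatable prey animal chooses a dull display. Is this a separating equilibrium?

No

Under separation the predator infers type exactly: bright display → toxic (pays 38), dull display → palatable (pays 16).
Toxic: bright display gives 38 − 13 = 25; dull display gives 16 − 1 = 15. No deviation. ✓
Palatable: dull display gives 16 − 1 = 15; bright display gives 38 − 15 = 23. Would deviate. ✗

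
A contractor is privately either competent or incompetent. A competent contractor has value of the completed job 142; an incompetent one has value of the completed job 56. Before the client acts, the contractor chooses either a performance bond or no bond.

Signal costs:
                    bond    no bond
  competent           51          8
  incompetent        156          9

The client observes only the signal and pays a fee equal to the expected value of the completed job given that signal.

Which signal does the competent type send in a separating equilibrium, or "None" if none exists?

bond

Try competent → bond, incompetent → no bond:
  If types separate, bond earns payment 142 and no bond earns 56.
  Competent: bond gives 142 − 51 = 91; no bond gives 56 − 8 = 48. No deviation. ✓
  Incompetent: no bond gives 56 − 9 = 47; bond gives 142 − 156 = -14. No deviation. ✓
Both hold — the competent type sends bond.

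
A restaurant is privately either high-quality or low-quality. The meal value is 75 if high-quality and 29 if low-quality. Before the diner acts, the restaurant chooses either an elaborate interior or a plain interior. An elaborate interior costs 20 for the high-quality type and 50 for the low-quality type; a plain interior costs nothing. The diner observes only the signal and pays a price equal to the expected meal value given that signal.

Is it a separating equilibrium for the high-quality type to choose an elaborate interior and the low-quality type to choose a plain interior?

Under separation the diner infers type exactly: elaborate interior → high-quality (pays 75), plain interior → low-quality (pays 29).
High-quality: elaborate interior gives 75 − 20 = 55; plain interior gives 29 − 0 = 29. No deviation. ✓
Low-quality: plain interior gives 29 − 0 = 29; elaborate interior gives 75 − 50 = 25. No deviation. ✓
Both incentive constraints hold.

Yes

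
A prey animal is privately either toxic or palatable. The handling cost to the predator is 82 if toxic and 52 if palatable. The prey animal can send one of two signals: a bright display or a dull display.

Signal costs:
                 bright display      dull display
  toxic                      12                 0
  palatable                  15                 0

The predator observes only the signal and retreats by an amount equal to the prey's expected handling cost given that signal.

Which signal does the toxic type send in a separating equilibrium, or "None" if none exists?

Try toxic → bright display, palatable → dull display:
  If types separate, bright display earns payment 82 and dull display earns 52.
  Toxic: bright display gives 82 − 12 = 70; dull display gives 52 − 0 = 52. No deviation. ✓
  Palatable: dull display gives 52 − 0 = 52; bright display gives 82 − 15 = 67. Would deviate. ✗
Try toxic → dull display, palatable → bright display:
  If types separate, dull display earns payment 82 and bright display earns 52.
  Toxic: dull display gives 82 − 0 = 82; bright display gives 52 − 12 = 40. No deviation. ✓
  Palatable: bright display gives 52 − 15 = 37; dull display gives 82 − 0 = 82. Would deviate. ✗
Neither assignment is incentive-compatible.

None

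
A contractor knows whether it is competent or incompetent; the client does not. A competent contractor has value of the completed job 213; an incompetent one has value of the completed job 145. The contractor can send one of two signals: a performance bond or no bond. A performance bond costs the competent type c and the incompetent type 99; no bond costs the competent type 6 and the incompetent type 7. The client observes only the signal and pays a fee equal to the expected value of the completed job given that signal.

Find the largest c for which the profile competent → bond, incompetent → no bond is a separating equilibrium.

74

Under separation: bond → competent (pays 213); no bond → incompetent (pays 145).
Incompetent: 145 − 7 = 138 ≥ 213 − 99 = 114. Holds regardless of c. ✓
Competent: 213 − c ≥ 145 − 6, so c ≤ 213 − 139 = 74.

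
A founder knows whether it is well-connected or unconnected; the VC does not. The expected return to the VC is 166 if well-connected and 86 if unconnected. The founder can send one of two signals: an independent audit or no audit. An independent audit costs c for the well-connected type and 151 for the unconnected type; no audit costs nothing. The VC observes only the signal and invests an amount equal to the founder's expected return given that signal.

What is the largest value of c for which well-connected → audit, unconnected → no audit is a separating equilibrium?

Under separation: audit → well-connected (pays 166); no audit → unconnected (pays 86).
Unconnected: 86 − 0 = 86 ≥ 166 − 151 = 15. Holds regardless of c. ✓
Well-connected: 166 − c ≥ 86 − 0, so c ≤ 166 − 86 = 80.

80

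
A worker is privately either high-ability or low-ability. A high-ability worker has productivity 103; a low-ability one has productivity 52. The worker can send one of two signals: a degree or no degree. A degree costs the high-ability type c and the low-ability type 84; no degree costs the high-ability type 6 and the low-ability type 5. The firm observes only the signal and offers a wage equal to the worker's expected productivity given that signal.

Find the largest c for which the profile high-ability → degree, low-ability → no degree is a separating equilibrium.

Under separation: degree → high-ability (pays 103); no degree → low-ability (pays 52).
Low-ability: 52 − 5 = 47 ≥ 103 − 84 = 19. Holds regardless of c. ✓
High-ability: 103 − c ≥ 52 − 6, so c ≤ 103 − 46 = 57.

57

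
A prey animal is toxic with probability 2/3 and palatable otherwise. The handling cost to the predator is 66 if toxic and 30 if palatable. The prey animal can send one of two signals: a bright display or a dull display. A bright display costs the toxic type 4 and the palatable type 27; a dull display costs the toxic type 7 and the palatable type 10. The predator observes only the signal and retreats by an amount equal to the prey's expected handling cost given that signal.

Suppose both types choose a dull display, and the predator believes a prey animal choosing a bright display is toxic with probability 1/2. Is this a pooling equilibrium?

Yes

On the equilibrium path (dull display) the predator holds the prior 2/3 and pays 2/3·66 + 1/3·30 = 54. Off-path (bright display) belief 1/2 gives 1/2·66 + 1/2·30 = 48.
Toxic: dull display gives 54 − 7 = 47; bright display gives 48 − 4 = 44. Stays. ✓
Palatable: dull display gives 54 − 10 = 44; bright display gives 48 − 27 = 21. Stays. ✓
Beliefs are Bayes-consistent on-path and both types best-respond.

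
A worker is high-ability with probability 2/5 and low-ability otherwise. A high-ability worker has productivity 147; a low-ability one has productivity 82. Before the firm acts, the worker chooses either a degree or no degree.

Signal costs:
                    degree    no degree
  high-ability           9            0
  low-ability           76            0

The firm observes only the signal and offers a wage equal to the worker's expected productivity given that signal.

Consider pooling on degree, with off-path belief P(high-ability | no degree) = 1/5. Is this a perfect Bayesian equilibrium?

No

At the pooled signal (degree) the firm holds the prior 2/5 and pays 2/5·147 + 3/5·82 = 108. Off-path (no degree) belief 1/5 gives 1/5·147 + 4/5·82 = 95.
High-ability: degree gives 108 − 9 = 99; no degree gives 95 − 0 = 95. Stays. ✓
Low-ability: degree gives 108 − 76 = 32; no degree gives 95 − 0 = 95. Deviates. ✗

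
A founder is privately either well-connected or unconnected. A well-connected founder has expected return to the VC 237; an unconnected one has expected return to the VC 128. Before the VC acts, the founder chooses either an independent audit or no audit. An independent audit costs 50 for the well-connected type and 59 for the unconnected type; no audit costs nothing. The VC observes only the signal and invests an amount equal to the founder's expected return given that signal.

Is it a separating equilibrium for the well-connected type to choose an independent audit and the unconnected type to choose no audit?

No

If types separate, audit earns payment 237 and no audit earns 128.
Well-connected: audit gives 237 − 50 = 187; no audit gives 128 − 0 = 128. No deviation. ✓
Unconnected: no audit gives 128 − 0 = 128; audit gives 237 − 59 = 178. Would deviate. ✗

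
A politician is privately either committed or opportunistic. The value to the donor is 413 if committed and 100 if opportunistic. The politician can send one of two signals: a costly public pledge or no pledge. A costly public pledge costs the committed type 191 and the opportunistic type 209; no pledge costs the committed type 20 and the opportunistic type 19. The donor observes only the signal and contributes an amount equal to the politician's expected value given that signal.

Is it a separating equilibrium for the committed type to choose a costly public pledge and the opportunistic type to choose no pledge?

No

If types separate, pledge earns payment 413 and no pledge earns 100.
Committed: pledge gives 413 − 191 = 222; no pledge gives 100 − 20 = 80. No deviation. ✓
Opportunistic: no pledge gives 100 − 19 = 81; pledge gives 413 − 209 = 204. Would deviate. ✗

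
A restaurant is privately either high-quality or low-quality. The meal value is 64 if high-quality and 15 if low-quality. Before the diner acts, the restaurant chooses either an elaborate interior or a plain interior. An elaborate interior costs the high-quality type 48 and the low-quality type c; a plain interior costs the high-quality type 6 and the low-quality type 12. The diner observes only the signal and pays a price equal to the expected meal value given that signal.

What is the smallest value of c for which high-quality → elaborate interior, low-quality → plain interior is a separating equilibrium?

61

Under separation: elaborate interior → high-quality (pays 64); plain interior → low-quality (pays 15).
High-quality: 64 − 48 = 16 ≥ 15 − 6 = 9. Holds regardless of c. ✓
Low-quality: 15 − 12 ≥ 64 − c, so c ≥ 64 − 3 = 61.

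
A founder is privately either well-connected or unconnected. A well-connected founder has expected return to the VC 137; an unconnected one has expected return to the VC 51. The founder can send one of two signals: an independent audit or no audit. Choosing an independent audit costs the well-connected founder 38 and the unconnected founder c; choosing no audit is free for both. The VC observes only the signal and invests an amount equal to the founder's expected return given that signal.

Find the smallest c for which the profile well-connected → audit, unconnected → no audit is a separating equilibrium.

Under separation: audit → well-connected (pays 137); no audit → unconnected (pays 51).
Well-connected: 137 − 38 = 99 ≥ 51 − 0 = 51. Holds regardless of c. ✓
Unconnected: 51 − 0 ≥ 137 − c, so c ≥ 137 − 51 = 86.

86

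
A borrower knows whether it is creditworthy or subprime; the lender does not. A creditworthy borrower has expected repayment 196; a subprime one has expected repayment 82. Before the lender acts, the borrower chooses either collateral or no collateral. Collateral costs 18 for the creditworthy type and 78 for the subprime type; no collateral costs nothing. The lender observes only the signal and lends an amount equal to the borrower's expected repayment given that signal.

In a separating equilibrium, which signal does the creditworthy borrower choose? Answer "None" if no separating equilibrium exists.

None

Try creditworthy → collateral, subprime → no collateral:
  Under separation the lender infers type exactly: collateral → creditworthy (pays 196), no collateral → subprime (pays 82).
  Creditworthy: collateral gives 196 − 18 = 178; no collateral gives 82 − 0 = 82. No deviation. ✓
  Subprime: no collateral gives 82 − 0 = 82; collateral gives 196 − 78 = 118. Would deviate. ✗
Try creditworthy → no collateral, subprime → collateral:
  Under separation the lender infers type exactly: no collateral → creditworthy (pays 196), collateral → subprime (pays 82).
  Creditworthy: no collateral gives 196 − 0 = 196; collateral gives 82 − 18 = 64. No deviation. ✓
  Subprime: collateral gives 82 − 78 = 4; no collateral gives 196 − 0 = 196. Would deviate. ✗
Neither assignment is incentive-compatible.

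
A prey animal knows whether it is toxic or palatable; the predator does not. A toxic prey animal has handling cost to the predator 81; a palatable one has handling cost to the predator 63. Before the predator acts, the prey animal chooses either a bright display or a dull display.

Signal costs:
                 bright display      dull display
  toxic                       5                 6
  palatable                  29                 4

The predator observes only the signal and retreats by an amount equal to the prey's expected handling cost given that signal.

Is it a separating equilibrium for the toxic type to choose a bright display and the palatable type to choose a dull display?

Under separation the predator infers type exactly: bright display → toxic (pays 81), dull display → palatable (pays 63).
Toxic: bright display gives 81 − 5 = 76; dull display gives 63 − 6 = 57. No deviation. ✓
Palatable: dull display gives 63 − 4 = 59; bright display gives 81 − 29 = 52. No deviation. ✓
Neither type gains from mimicking the other.

Yes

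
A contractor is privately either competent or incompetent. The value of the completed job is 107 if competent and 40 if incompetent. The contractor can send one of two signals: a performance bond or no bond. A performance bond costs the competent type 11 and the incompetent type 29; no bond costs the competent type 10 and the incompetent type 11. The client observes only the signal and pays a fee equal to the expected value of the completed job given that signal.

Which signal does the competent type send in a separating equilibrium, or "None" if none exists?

Try competent → bond, incompetent → no bond:
  Under separation the client infers type exactly: bond → competent (pays 107), no bond → incompetent (pays 40).
  Competent: bond gives 107 − 11 = 96; no bond gives 40 − 10 = 30. No deviation. ✓
  Incompetent: no bond gives 40 − 11 = 29; bond gives 107 − 29 = 78. Would deviate. ✗
Try competent → no bond, incompetent → bond:
  Under separation the client infers type exactly: no bond → competent (pays 107), bond → incompetent (pays 40).
  Competent: no bond gives 107 − 10 = 97; bond gives 40 − 11 = 29. No deviation. ✓
  Incompetent: bond gives 40 − 29 = 11; no bond gives 107 − 11 = 96. Would deviate. ✗
Neither assignment is incentive-compatible.

None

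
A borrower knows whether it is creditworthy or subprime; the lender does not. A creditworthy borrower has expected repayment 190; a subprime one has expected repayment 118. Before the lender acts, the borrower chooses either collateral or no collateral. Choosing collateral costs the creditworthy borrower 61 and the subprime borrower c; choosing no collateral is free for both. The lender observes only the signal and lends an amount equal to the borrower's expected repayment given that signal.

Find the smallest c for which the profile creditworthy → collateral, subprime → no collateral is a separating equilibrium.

72

Under separation: collateral → creditworthy (pays 190); no collateral → subprime (pays 118).
Creditworthy: 190 − 61 = 129 ≥ 118 − 0 = 118. Holds regardless of c. ✓
Subprime: 118 − 0 ≥ 190 − c, so c ≥ 190 − 118 = 72.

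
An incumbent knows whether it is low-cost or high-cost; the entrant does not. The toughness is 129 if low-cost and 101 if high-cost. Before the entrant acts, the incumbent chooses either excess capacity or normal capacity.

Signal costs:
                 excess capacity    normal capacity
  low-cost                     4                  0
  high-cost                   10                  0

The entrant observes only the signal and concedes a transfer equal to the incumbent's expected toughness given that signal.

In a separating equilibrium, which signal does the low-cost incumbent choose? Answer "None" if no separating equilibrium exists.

None

Try low-cost → excess capacity, high-cost → normal capacity:
  Under separation the entrant infers type exactly: excess capacity → low-cost (pays 129), normal capacity → high-cost (pays 101).
  Low-cost: excess capacity gives 129 − 4 = 125; normal capacity gives 101 − 0 = 101. No deviation. ✓
  High-cost: normal capacity gives 101 − 0 = 101; excess capacity gives 129 − 10 = 119. Would deviate. ✗
Try low-cost → normal capacity, high-cost → excess capacity:
  Under separation the entrant infers type exactly: normal capacity → low-cost (pays 129), excess capacity → high-cost (pays 101).
  Low-cost: normal capacity gives 129 − 0 = 129; excess capacity gives 101 − 4 = 97. No deviation. ✓
  High-cost: excess capacity gives 101 − 10 = 91; normal capacity gives 129 − 0 = 129. Would deviate. ✗
Neither assignment is incentive-compatible.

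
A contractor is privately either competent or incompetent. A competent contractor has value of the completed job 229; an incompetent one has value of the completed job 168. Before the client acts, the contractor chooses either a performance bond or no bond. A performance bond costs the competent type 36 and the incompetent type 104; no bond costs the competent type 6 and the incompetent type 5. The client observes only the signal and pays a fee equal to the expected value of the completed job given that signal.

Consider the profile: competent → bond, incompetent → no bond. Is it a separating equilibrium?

Under separation the client infers type exactly: bond → competent (pays 229), no bond → incompetent (pays 168).
Competent: bond gives 229 − 36 = 193; no bond gives 168 − 6 = 162. No deviation. ✓
Incompetent: no bond gives 168 − 5 = 163; bond gives 229 − 104 = 125. No deviation. ✓
Both incentive constraints hold.

Yes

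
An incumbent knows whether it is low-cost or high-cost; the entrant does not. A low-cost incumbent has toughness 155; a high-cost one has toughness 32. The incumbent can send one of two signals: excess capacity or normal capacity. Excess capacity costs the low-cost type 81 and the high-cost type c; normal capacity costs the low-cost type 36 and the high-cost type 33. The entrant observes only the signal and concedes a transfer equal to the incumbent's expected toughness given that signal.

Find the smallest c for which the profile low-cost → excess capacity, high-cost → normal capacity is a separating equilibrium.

156

Under separation: excess capacity → low-cost (pays 155); normal capacity → high-cost (pays 32).
Low-cost: 155 − 81 = 74 ≥ 32 − 36 = -4. Holds regardless of c. ✓
High-cost: 32 − 33 ≥ 155 − c, so c ≥ 155 − -1 = 156.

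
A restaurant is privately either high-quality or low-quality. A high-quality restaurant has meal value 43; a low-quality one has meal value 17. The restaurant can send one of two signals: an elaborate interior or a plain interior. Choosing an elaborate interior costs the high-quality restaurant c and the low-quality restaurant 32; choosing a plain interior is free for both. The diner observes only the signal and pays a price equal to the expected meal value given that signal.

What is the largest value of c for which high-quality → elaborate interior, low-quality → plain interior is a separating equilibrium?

Under separation: elaborate interior → high-quality (pays 43); plain interior → low-quality (pays 17).
Low-quality: 17 − 0 = 17 ≥ 43 − 32 = 11. Holds regardless of c. ✓
High-quality: 43 − c ≥ 17 − 0, so c ≤ 43 − 17 = 26.

26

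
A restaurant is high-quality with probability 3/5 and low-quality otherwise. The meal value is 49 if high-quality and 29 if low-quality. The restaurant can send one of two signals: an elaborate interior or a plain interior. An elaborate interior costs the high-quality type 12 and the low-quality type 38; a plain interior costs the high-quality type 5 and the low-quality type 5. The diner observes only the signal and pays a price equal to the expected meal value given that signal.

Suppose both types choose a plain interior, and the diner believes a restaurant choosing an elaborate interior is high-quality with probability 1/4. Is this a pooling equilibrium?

At the pooled signal (plain interior) the diner holds the prior 3/5 and pays 3/5·49 + 2/5·29 = 41. Off-path (elaborate interior) belief 1/4 gives 1/4·49 + 3/4·29 = 34.
High-quality: plain interior gives 41 − 5 = 36; elaborate interior gives 34 − 12 = 22. Stays. ✓
Low-quality: plain interior gives 41 − 5 = 36; elaborate interior gives 34 − 38 = -4. Stays. ✓

Yes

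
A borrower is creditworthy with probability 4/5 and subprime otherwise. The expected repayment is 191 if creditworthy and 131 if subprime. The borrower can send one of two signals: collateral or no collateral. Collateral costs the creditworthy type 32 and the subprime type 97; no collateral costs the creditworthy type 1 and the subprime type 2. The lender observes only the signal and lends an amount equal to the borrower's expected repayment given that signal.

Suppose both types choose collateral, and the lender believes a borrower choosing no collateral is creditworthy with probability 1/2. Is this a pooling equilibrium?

At the pooled signal (collateral) the lender holds the prior 4/5 and pays 4/5·191 + 1/5·131 = 179. Off-path (no collateral) belief 1/2 gives 1/2·191 + 1/2·131 = 161.
Creditworthy: collateral gives 179 − 32 = 147; no collateral gives 161 − 1 = 160. Deviates. ✗
Subprime: collateral gives 179 − 97 = 82; no collateral gives 161 − 2 = 159. Deviates. ✗

No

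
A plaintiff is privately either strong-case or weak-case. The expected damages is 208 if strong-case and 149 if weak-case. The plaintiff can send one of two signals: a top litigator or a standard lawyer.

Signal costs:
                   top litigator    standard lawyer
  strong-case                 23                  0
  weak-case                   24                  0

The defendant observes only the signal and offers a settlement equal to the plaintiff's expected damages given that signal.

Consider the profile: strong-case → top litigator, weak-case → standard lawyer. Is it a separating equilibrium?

If types separate, top litigator earns payment 208 and standard lawyer earns 149.
Strong-case: top litigator gives 208 − 23 = 185; standard lawyer gives 149 − 0 = 149. No deviation. ✓
Weak-case: standard lawyer gives 149 − 0 = 149; top litigator gives 208 − 24 = 184. Would deviate. ✗

No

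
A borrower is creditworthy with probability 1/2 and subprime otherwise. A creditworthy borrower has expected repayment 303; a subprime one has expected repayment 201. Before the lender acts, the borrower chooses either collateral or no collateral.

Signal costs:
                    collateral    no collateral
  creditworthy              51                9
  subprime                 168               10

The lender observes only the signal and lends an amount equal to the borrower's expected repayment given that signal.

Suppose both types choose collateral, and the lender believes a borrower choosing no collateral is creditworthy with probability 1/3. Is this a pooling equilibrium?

At the pooled signal (collateral) the lender holds the prior 1/2 and pays 1/2·303 + 1/2·201 = 252. Off-path (no collateral) belief 1/3 gives 1/3·303 + 2/3·201 = 235.
Creditworthy: collateral gives 252 − 51 = 201; no collateral gives 235 − 9 = 226. Deviates. ✗
Subprime: collateral gives 252 − 168 = 84; no collateral gives 235 − 10 = 225. Deviates. ✗

No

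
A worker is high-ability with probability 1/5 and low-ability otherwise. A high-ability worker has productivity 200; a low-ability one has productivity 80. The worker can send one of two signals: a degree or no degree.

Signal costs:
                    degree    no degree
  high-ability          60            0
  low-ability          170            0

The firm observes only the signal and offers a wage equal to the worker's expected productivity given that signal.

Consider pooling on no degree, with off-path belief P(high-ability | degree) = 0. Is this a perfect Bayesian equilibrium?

Yes

At the pooled signal (no degree) the firm holds the prior 1/5 and pays 1/5·200 + 4/5·80 = 104. Off-path (degree) belief 0 gives 0·200 + 1·80 = 80.
High-ability: no degree gives 104 − 0 = 104; degree gives 80 − 60 = 20. Stays. ✓
Low-ability: no degree gives 104 − 0 = 104; degree gives 80 − 170 = -90. Stays. ✓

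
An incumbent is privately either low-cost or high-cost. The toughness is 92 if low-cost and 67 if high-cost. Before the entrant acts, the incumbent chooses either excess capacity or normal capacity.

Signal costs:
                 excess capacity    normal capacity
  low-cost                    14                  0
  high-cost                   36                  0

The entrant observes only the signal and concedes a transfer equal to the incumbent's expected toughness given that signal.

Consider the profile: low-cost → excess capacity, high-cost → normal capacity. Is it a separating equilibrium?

Yes

If types separate, excess capacity earns payment 92 and normal capacity earns 67.
Low-cost: excess capacity gives 92 − 14 = 78; normal capacity gives 67 − 0 = 67. No deviation. ✓
High-cost: normal capacity gives 67 − 0 = 67; excess capacity gives 92 − 36 = 56. No deviation. ✓
Both incentive constraints hold.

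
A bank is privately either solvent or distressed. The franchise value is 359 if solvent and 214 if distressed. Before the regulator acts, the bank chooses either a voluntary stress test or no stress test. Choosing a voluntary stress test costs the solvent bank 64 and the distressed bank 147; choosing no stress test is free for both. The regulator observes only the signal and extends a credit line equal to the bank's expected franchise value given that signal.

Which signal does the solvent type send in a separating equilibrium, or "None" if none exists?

stress test

Try solvent → stress test, distressed → no stress test:
  Under separation the regulator infers type exactly: stress test → solvent (pays 359), no stress test → distressed (pays 214).
  Solvent: stress test gives 359 − 64 = 295; no stress test gives 214 − 0 = 214. No deviation. ✓
  Distressed: no stress test gives 214 − 0 = 214; stress test gives 359 − 147 = 212. No deviation. ✓
Both hold — the solvent type sends stress test.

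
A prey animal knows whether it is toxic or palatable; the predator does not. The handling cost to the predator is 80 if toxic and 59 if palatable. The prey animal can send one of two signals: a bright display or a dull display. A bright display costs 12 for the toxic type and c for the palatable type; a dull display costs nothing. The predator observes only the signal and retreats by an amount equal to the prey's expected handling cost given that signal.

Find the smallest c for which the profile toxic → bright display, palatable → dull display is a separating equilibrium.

Under separation: bright display → toxic (pays 80); dull display → palatable (pays 59).
Toxic: 80 − 12 = 68 ≥ 59 − 0 = 59. Holds regardless of c. ✓
Palatable: 59 − 0 ≥ 80 − c, so c ≥ 80 − 59 = 21.

21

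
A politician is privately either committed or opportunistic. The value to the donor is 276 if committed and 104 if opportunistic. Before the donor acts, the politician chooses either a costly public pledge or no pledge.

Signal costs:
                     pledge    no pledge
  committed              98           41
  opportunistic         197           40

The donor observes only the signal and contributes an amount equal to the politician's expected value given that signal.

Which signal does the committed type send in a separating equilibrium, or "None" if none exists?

Try committed → pledge, opportunistic → no pledge:
  If types separate, pledge earns payment 276 and no pledge earns 104.
  Committed: pledge gives 276 − 98 = 178; no pledge gives 104 − 41 = 63. No deviation. ✓
  Opportunistic: no pledge gives 104 − 40 = 64; pledge gives 276 − 197 = 79. Would deviate. ✗
Try committed → no pledge, opportunistic → pledge:
  If types separate, no pledge earns payment 276 and pledge earns 104.
  Committed: no pledge gives 276 − 41 = 235; pledge gives 104 − 98 = 6. No deviation. ✓
  Opportunistic: pledge gives 104 − 197 = -93; no pledge gives 276 − 40 = 236. Would deviate. ✗
Neither assignment is incentive-compatible.

None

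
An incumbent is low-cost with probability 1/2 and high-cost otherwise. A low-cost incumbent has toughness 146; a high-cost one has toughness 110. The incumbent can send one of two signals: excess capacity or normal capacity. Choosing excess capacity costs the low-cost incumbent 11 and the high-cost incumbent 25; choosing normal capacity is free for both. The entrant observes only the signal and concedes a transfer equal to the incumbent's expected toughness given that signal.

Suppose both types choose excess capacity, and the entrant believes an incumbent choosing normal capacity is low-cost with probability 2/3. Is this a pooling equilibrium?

No

At the pooled signal (excess capacity) the entrant holds the prior 1/2 and pays 1/2·146 + 1/2·110 = 128. Off-path (normal capacity) belief 2/3 gives 2/3·146 + 1/3·110 = 134.
Low-cost: excess capacity gives 128 − 11 = 117; normal capacity gives 134 − 0 = 134. Deviates. ✗
High-cost: excess capacity gives 128 − 25 = 103; normal capacity gives 134 − 0 = 134. Deviates. ✗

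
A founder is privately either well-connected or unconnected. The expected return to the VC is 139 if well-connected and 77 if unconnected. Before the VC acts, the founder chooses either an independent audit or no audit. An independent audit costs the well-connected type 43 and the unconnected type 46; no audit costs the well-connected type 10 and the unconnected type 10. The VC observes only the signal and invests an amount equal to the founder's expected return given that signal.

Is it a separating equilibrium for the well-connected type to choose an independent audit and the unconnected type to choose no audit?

Under separation the VC infers type exactly: audit → well-connected (pays 139), no audit → unconnected (pays 77).
Well-connected: audit gives 139 − 43 = 96; no audit gives 77 − 10 = 67. No deviation. ✓
Unconnected: no audit gives 77 − 10 = 67; audit gives 139 − 46 = 93. Would deviate. ✗

No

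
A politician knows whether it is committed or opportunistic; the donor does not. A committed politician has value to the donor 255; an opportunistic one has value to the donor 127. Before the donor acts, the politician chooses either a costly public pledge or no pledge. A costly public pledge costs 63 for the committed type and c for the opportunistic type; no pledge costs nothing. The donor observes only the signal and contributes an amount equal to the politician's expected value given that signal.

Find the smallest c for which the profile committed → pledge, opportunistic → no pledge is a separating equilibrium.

128

Under separation: pledge → committed (pays 255); no pledge → opportunistic (pays 127).
Committed: 255 − 63 = 192 ≥ 127 − 0 = 127. Holds regardless of c. ✓
Opportunistic: 127 − 0 ≥ 255 − c, so c ≥ 255 − 127 = 128.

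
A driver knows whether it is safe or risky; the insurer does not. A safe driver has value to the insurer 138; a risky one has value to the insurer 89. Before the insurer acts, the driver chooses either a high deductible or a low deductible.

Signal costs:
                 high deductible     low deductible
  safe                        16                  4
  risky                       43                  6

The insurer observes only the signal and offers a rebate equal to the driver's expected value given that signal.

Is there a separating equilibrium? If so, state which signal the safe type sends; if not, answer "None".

None

Try safe → high deductible, risky → low deductible:
  If types separate, high deductible earns payment 138 and low deductible earns 89.
  Safe: high deductible gives 138 − 16 = 122; low deductible gives 89 − 4 = 85. No deviation. ✓
  Risky: low deductible gives 89 − 6 = 83; high deductible gives 138 − 43 = 95. Would deviate. ✗
Try safe → low deductible, risky → high deductible:
  If types separate, low deductible earns payment 138 and high deductible earns 89.
  Safe: low deductible gives 138 − 4 = 134; high deductible gives 89 − 16 = 73. No deviation. ✓
  Risky: high deductible gives 89 − 43 = 46; low deductible gives 138 − 6 = 132. Would deviate. ✗
Neither assignment is incentive-compatible.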